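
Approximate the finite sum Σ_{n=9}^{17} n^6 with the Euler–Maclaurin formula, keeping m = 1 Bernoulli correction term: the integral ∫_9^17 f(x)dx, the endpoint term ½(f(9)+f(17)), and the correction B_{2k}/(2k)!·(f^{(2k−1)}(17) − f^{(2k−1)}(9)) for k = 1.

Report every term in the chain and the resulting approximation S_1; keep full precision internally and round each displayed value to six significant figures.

S_1 ≈ 7.09514e+07

Integral: ∫_9^17 x^6 dx = 5.79365e+07.
½[f(9) + f(17)] = ½[531441 + 2.41376e+07] = 1.23345e+07.
Integral + boundary = 7.02710e+07.
Correction k=1: B_{2}/2! · (f^{(1)}(17) − f^{(1)}(9)) = 1/12 · (8.51914e+06 − 354294) = 680404.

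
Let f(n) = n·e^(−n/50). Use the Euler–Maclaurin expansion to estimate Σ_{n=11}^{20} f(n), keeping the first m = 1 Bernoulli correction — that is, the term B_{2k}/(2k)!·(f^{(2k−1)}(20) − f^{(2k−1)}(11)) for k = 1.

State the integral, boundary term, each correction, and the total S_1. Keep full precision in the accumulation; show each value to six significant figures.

Integral: ∫_11^20 x·e^(−x/50) dx = 101.562.
½[f(11) + f(20)] = ½[8.82771 + 13.4064] = 11.1171.
So far: 112.679.
k=1: B_{2}/(2)! × [f^{(1)}(20) − f^{(1)}(11)] = 1/12 × (0.402192 − 0.625965) = -0.0186477.

S_1 ≈ 112.661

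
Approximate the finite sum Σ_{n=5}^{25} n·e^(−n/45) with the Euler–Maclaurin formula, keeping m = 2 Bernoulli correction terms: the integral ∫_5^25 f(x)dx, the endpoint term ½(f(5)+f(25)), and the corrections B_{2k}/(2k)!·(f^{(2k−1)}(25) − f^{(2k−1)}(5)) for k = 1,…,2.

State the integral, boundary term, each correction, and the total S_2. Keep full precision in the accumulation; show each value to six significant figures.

Integral: ∫_5^25 x·e^(−x/45) dx = 206.065.
Endpoint term: (f(5) + f(25))/2 = (4.47420 + 14.3438)/2 = 9.40902.
Running total after boundary: 215.474.
k=1: B_{2}/(2)! × [f^{(1)}(25) − f^{(1)}(5)] = 1/12 × (0.255002 − 0.795413) = -0.0450343.
Partial sum through k=1: 215.429.
k=2: B_{4}/(4)! × [f^{(3)}(25) − f^{(3)}(5)] = −1/720 × (0.000692597 − 0.00127659) = 8.11099e-07.

S_2 ≈ 215.429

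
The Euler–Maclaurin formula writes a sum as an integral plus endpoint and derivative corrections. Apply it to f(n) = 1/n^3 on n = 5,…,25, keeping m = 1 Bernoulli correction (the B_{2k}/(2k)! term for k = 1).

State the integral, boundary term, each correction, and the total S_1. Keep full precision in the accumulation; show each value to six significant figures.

The integral term ∫_5^25 1/x^3 dx = 0.0192000.
Endpoint term: (f(5) + f(25))/2 = (0.00800000 + 6.40000e-05)/2 = 0.00403200.
Integral + boundary = 0.0232320.
Order-1 term: 1/12 · (-7.68000e-06 − (-0.00480000)) = 0.000399360.

S_1 ≈ 0.0236314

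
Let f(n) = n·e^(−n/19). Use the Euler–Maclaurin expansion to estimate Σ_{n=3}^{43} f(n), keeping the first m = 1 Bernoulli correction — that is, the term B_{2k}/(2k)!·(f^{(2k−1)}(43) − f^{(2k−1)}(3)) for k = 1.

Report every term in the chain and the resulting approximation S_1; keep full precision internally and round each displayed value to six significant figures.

S_1 ≈ 237.856

∫_3^43 x·e^(−x/19) dx evaluates to 234.409.
Endpoint term: (f(3) + f(43))/2 = (2.56182 + 4.47292)/2 = 3.51737.
Running total after boundary: 237.927.
k=1: B_{2}/(2)! × [f^{(1)}(43) − f^{(1)}(3)] = 1/12 × (-0.131396 − 0.719107) = -0.0708752.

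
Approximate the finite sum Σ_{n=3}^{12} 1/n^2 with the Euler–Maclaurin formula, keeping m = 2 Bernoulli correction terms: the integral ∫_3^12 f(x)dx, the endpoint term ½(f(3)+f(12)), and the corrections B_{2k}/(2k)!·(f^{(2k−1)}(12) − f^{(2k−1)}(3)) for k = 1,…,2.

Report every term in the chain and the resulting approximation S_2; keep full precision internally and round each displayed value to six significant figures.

∫_3^12 1/x^2 dx evaluates to 0.250000.
Endpoint term: (f(3) + f(12))/2 = (0.111111 + 0.00694444)/2 = 0.0590278.
Running total after boundary: 0.309028.
Correction k=1: B_{2}/2! · (f^{(1)}(12) − f^{(1)}(3)) = 1/12 · (-0.00115741 − (-0.0740741)) = 0.00607639.
After k=1: 0.315104.
Correction k=2: B_{4}/4! · (f^{(3)}(12) − f^{(3)}(3)) = −1/720 · (-9.64506e-05 − (-0.0987654)) = -0.000137040.

S_2 ≈ 0.314967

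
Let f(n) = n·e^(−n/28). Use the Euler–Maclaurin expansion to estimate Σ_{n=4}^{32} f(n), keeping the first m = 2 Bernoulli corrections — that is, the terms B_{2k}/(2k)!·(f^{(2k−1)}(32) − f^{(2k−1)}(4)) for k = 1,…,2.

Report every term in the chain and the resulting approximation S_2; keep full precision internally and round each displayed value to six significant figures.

The integral term ∫_4^32 x·e^(−x/28) dx = 240.960.
½[f(4) + f(32)] = ½[3.46751 + 10.2050] = 6.83626.
Running total after boundary: 247.796.
Order-1 term: 1/12 · (-0.0455581 − 0.743038) = -0.0657164.
Running total after k=1: 247.730.
Order-2 term: −1/720 · (0.000755427 − 0.00315918) = 3.33854e-06.

S_2 ≈ 247.730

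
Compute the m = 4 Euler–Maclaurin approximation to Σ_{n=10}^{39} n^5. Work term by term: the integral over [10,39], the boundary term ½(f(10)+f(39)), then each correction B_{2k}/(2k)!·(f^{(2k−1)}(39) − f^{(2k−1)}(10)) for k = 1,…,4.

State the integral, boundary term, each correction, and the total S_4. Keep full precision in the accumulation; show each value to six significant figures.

Integral: ∫_10^39 x^5 dx = 5.86291e+08.
½[f(10) + f(39)] = ½[100000 + 9.02242e+07] = 4.51621e+07.
Integral + boundary = 6.31453e+08.
Order-1 term: 1/12 · (1.15672e+07 − 50000.0) = 959767.
Partial sum through k=1: 6.32412e+08.
Order-2 term: −1/720 · (91260.0 − 6000.00) = -118.417.
Partial sum through k=2: 6.32412e+08.
Order-3 term: 1/30240 · (120.000 − 120.000) = 0.00000.
Partial sum through k=3: 6.32412e+08.
Order-4 term: −1/1209600 · (0.00000 − 0.00000) = 0.00000.

S_4 ≈ 6.32412e+08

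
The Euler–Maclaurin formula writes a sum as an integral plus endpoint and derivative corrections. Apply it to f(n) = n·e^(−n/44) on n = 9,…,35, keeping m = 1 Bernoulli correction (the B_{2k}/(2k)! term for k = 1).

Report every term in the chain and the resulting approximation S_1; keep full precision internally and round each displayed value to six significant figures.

S_1 ≈ 343.159

Integral: ∫_9^35 x·e^(−x/44) dx = 331.638.
½[f(9) + f(35)] = ½[7.33516 + 15.7982] = 11.5667.
So far: 343.205.
Order-1 term: 1/12 · (0.0923269 − 0.648310) = -0.0463319.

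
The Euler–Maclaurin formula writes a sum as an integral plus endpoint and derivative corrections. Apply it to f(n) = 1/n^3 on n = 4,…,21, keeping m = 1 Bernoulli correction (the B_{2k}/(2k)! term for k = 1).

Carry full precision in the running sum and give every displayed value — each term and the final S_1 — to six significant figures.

S_1 ≈ 0.0389580

Integral: ∫_4^21 1/x^3 dx = 0.0301162.
Endpoint term: (f(4) + f(21))/2 = (0.0156250 + 0.000107980)/2 = 0.00786649.
Running total after boundary: 0.0379827.
Order-1 term: 1/12 · (-1.54257e-05 − (-0.0117188)) = 0.000975277.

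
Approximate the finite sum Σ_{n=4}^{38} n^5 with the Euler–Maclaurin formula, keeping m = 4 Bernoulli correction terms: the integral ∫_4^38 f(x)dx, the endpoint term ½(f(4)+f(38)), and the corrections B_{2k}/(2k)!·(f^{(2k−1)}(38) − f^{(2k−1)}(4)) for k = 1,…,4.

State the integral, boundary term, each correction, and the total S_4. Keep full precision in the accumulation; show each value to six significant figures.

∫_4^38 x^5 dx evaluates to 5.01822e+08.
½[f(4) + f(38)] = ½[1024.00 + 7.92352e+07] = 3.96181e+07.
Integral + boundary = 5.41440e+08.
Correction k=1: B_{2}/2! · (f^{(1)}(38) − f^{(1)}(4)) = 1/12 · (1.04257e+07 − 1280.00) = 868700.
Running total after k=1: 5.42309e+08.
Correction k=2: B_{4}/4! · (f^{(3)}(38) − f^{(3)}(4)) = −1/720 · (86640.0 − 960.000) = -119.000.
Running total after k=2: 5.42309e+08.
Correction k=3: B_{6}/6! · (f^{(5)}(38) − f^{(5)}(4)) = 1/30240 · (120.000 − 120.000) = 0.00000.
Running total after k=3: 5.42309e+08.
Correction k=4: B_{8}/8! · (f^{(7)}(38) − f^{(7)}(4)) = −1/1209600 · (0.00000 − 0.00000) = 0.00000.

S_4 ≈ 5.42309e+08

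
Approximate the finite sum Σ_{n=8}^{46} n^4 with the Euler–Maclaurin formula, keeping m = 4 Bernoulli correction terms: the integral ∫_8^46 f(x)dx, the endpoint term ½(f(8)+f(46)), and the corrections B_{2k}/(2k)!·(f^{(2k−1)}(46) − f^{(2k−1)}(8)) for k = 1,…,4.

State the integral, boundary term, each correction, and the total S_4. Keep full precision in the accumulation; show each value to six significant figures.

Integral: ∫_8^46 x^4 dx = 4.11860e+07.
Boundary: ½(f(8) + f(46)) = ½(4096.00 + 4.47746e+06) = 2.24078e+06.
Running total after boundary: 4.34268e+07.
k=1: B_{2}/(2)! × [f^{(1)}(46) − f^{(1)}(8)] = 1/12 × (389344 − 2048.00) = 32274.7.
Running total after k=1: 4.34591e+07.
k=2: B_{4}/(4)! × [f^{(3)}(46) − f^{(3)}(8)] = −1/720 × (1104.00 − 192.000) = -1.26667.
Running total after k=2: 4.34591e+07.
k=3: B_{6}/(6)! × [f^{(5)}(46) − f^{(5)}(8)] = 1/30240 × (0.00000 − 0.00000) = 0.00000.
Running total after k=3: 4.34591e+07.
k=4: B_{8}/(8)! × [f^{(7)}(46) − f^{(7)}(8)] = −1/1209600 × (0.00000 − 0.00000) = 0.00000.

S_4 ≈ 4.34591e+07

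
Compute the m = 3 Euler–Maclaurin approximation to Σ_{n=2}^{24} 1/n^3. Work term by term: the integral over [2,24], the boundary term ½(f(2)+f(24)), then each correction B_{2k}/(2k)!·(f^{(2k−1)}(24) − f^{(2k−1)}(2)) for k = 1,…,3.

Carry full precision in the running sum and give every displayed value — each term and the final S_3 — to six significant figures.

S_3 ≈ 0.201316

The integral term ∫_2^24 1/x^3 dx = 0.124132.
Boundary: ½(f(2) + f(24)) = ½(0.125000 + 7.23380e-05) = 0.0625362.
So far: 0.186668.
k=1: B_{2}/(2)! × [f^{(1)}(24) − f^{(1)}(2)] = 1/12 × (-9.04225e-06 − (-0.187500)) = 0.0156242.
Partial sum through k=1: 0.202292.
k=2: B_{4}/(4)! × [f^{(3)}(24) − f^{(3)}(2)] = −1/720 × (-3.13967e-07 − (-0.937500)) = -0.00130208.
Partial sum through k=2: 0.200990.
k=3: B_{6}/(6)! × [f^{(5)}(24) − f^{(5)}(2)] = 1/30240 × (-2.28934e-08 − (-9.84375)) = 0.000325521.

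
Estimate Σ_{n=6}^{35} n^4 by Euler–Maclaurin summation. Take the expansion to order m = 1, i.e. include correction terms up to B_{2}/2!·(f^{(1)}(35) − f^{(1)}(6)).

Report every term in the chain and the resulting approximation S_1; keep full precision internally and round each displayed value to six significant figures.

Integral: ∫_6^35 x^4 dx = 1.05028e+07.
Endpoint term: (f(6) + f(35))/2 = (1296.00 + 1.50062e+06)/2 = 750960.
Running total after boundary: 1.12538e+07.
Correction k=1: B_{2}/2! · (f^{(1)}(35) − f^{(1)}(6)) = 1/12 · (171500 − 864.000) = 14219.7.

S_1 ≈ 1.12680e+07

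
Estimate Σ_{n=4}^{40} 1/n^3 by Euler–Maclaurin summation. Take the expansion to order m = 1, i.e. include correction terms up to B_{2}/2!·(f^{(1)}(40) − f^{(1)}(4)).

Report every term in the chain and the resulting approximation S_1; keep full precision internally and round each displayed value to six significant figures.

The integral term ∫_4^40 1/x^3 dx = 0.0309375.
Boundary: ½(f(4) + f(40)) = ½(0.0156250 + 1.56250e-05) = 0.00782031.
Running total after boundary: 0.0387578.
Order-1 term: 1/12 · (-1.17187e-06 − (-0.0117188)) = 0.000976465.

S_1 ≈ 0.0397343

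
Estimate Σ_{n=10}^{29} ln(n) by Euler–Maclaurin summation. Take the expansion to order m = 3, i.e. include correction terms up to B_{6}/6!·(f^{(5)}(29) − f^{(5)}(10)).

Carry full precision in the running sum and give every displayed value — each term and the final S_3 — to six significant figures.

Integral: ∫_10^29 ln(x) dx = 55.6257.
½[f(10) + f(29)] = ½[2.30259 + 3.36730] = 2.83494.
So far: 58.4607.
k=1: B_{2}/(2)! × [f^{(1)}(29) − f^{(1)}(10)] = 1/12 × (0.0344828 − 0.100000) = -0.00545977.
After k=1: 58.4552.
k=2: B_{4}/(4)! × [f^{(3)}(29) − f^{(3)}(10)] = −1/720 × (8.20042e-05 − 0.00200000) = 2.66388e-06.
After k=2: 58.4552.
k=3: B_{6}/(6)! × [f^{(5)}(29) − f^{(5)}(10)] = 1/30240 × (1.17010e-06 − 0.000240000) = -7.89781e-09.

S_3 ≈ 58.4552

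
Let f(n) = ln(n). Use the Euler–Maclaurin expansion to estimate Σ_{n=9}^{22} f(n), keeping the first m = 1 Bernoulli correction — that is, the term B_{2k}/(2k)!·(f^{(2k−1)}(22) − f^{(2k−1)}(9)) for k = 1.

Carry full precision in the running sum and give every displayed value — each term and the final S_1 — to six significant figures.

The integral term ∫_9^22 ln(x) dx = 35.2279.
½[f(9) + f(22)] = ½[2.19722 + 3.09104] = 2.64413.
Integral + boundary = 37.8720.
Order-1 term: 1/12 · (0.0454545 − 0.111111) = -0.00547138.

S_1 ≈ 37.8666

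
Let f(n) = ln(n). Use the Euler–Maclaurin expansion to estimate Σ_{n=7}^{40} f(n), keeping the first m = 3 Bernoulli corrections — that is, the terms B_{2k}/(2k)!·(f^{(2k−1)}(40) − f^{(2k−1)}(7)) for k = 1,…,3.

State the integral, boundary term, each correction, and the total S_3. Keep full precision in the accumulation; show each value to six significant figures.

S_3 ≈ 103.741

Integral: ∫_7^40 ln(x) dx = 100.934.
Boundary: ½(f(7) + f(40)) = ½(1.94591 + 3.68888) = 2.81739.
So far: 103.751.
Order-1 term: 1/12 · (0.0250000 − 0.142857) = -0.00982143.
After k=1: 103.741.
Order-2 term: −1/720 · (3.12500e-05 − 0.00583090) = 8.05507e-06.
After k=2: 103.741.
Order-3 term: 1/30240 · (2.34375e-07 − 0.00142798) = -4.72137e-08.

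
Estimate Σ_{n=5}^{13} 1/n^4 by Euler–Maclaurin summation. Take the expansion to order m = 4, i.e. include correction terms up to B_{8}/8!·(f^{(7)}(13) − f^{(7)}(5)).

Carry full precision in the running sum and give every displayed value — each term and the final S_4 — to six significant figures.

S_4 ≈ 0.00343619

Integral: ∫_5^13 1/x^4 dx = 0.00251494.
Endpoint term: (f(5) + f(13))/2 = (0.00160000 + 3.50128e-05)/2 = 0.000817506.
Integral + boundary = 0.00333245.
Order-1 term: 1/12 · (-1.07732e-05 − (-0.00128000)) = 0.000105769.
Running total after k=1: 0.00343822.
Order-2 term: −1/720 · (-1.91240e-06 − (-0.00153600)) = -2.13068e-06.
Running total after k=2: 0.00343609.
Order-3 term: 1/30240 · (-6.33693e-07 − (-0.00344064)) = 1.13757e-07.
Running total after k=3: 0.00343620.
Order-4 term: −1/1209600 · (-3.37470e-07 − (-0.0123863)) = -1.02397e-08.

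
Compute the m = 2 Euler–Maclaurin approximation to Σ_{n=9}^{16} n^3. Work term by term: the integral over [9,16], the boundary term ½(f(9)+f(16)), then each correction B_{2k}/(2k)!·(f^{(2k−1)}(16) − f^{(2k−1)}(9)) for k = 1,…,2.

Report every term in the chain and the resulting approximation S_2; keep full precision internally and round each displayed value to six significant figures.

S_2 ≈ 17200.0

The integral term ∫_9^16 x^3 dx = 14743.8.
Boundary: ½(f(9) + f(16)) = ½(729.000 + 4096.00) = 2412.50.
Running total after boundary: 17156.2.
Order-1 term: 1/12 · (768.000 − 243.000) = 43.7500.
Partial sum through k=1: 17200.0.
Order-2 term: −1/720 · (6.00000 − 6.00000) = 0.00000.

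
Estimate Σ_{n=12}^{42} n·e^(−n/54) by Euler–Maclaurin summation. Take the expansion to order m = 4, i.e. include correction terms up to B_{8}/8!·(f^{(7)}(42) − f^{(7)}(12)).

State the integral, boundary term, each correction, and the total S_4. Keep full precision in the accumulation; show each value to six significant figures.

S_4 ≈ 486.574

The integral term ∫_12^42 x·e^(−x/54) dx = 472.165.
Boundary: ½(f(12) + f(42)) = ½(9.60885 + 19.2959) = 14.4524.
Running total after boundary: 486.617.
Correction k=1: B_{2}/2! · (f^{(1)}(42) − f^{(1)}(12)) = 1/12 · (0.102095 − 0.622796) = -0.0433918.
After k=1: 486.574.
Correction k=2: B_{4}/4! · (f^{(3)}(42) − f^{(3)}(12)) = −1/720 · (0.000350119 − 0.000762781) = 5.73143e-07.
After k=2: 486.574.
Correction k=3: B_{6}/6! · (f^{(5)}(42) − f^{(5)}(12)) = 1/30240 · (2.28130e-07 − 4.49926e-07) = -7.33454e-12.
After k=3: 486.574.
Correction k=4: B_{8}/8! · (f^{(7)}(42) − f^{(7)}(12)) = −1/1209600 · (1.15292e-10 − 2.18884e-10) = 8.56421e-17.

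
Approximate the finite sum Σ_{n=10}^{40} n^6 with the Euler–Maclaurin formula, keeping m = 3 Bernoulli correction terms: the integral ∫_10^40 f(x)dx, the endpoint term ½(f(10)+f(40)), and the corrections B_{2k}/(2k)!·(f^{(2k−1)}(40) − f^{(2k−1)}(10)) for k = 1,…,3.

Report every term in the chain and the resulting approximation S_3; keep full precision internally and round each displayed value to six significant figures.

S_3 ≈ 2.55039e+10

∫_10^40 x^6 dx evaluates to 2.34043e+10.
½[f(10) + f(40)] = ½[1.00000e+06 + 4.09600e+09] = 2.04850e+09.
So far: 2.54528e+10.
k=1: B_{2}/(2)! × [f^{(1)}(40) − f^{(1)}(10)] = 1/12 × (6.14400e+08 − 600000) = 5.11500e+07.
After k=1: 2.55039e+10.
k=2: B_{4}/(4)! × [f^{(3)}(40) − f^{(3)}(10)] = −1/720 × (7.68000e+06 − 120000) = -10500.0.
After k=2: 2.55039e+10.
k=3: B_{6}/(6)! × [f^{(5)}(40) − f^{(5)}(10)] = 1/30240 × (28800.0 − 7200.00) = 0.714286.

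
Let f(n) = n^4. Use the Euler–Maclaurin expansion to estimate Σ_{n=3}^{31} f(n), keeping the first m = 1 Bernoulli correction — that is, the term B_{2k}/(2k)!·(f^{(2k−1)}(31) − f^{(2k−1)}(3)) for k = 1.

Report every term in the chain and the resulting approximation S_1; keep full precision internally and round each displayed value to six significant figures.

S_1 ≈ 6.19750e+06

∫_3^31 x^4 dx evaluates to 5.72578e+06.
Endpoint term: (f(3) + f(31))/2 = (81.0000 + 923521)/2 = 461801.
So far: 6.18758e+06.
Correction k=1: B_{2}/2! · (f^{(1)}(31) − f^{(1)}(3)) = 1/12 · (119164 − 108.000) = 9921.33.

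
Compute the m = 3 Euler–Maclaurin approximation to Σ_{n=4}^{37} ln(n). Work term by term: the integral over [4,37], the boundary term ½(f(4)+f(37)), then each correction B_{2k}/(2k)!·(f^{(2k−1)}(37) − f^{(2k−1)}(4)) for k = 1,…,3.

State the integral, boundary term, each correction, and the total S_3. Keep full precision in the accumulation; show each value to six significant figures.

The integral term ∫_4^37 ln(x) dx = 95.0588.
½[f(4) + f(37)] = ½[1.38629 + 3.61092] = 2.49861.
Integral + boundary = 97.5574.
k=1: B_{2}/(2)! × [f^{(1)}(37) − f^{(1)}(4)] = 1/12 × (0.0270270 − 0.250000) = -0.0185811.
After k=1: 97.5388.
k=2: B_{4}/(4)! × [f^{(3)}(37) − f^{(3)}(4)] = −1/720 × (3.94843e-05 − 0.0312500) = 4.33479e-05.
After k=2: 97.5389.
k=3: B_{6}/(6)! × [f^{(5)}(37) − f^{(5)}(4)] = 1/30240 × (3.46101e-07 − 0.0234375) = -7.75038e-07.

S_3 ≈ 97.5389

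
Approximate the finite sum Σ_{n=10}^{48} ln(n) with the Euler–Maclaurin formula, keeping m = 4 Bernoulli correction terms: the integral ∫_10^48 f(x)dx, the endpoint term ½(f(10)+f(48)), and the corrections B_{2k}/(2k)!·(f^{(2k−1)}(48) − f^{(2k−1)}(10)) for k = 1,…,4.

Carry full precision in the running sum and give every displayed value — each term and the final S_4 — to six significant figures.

Integral: ∫_10^48 ln(x) dx = 124.792.
Boundary: ½(f(10) + f(48)) = ½(2.30259 + 3.87120) = 3.08689.
Running total after boundary: 127.879.
Correction k=1: B_{2}/2! · (f^{(1)}(48) − f^{(1)}(10)) = 1/12 · (0.0208333 − 0.100000) = -0.00659722.
Running total after k=1: 127.872.
Correction k=2: B_{4}/4! · (f^{(3)}(48) − f^{(3)}(10)) = −1/720 · (1.80845e-05 − 0.00200000) = 2.75266e-06.
Running total after k=2: 127.872.
Correction k=3: B_{6}/6! · (f^{(5)}(48) − f^{(5)}(10)) = 1/30240 · (9.41901e-08 − 0.000240000) = -7.93339e-09.
Running total after k=3: 127.872.
Correction k=4: B_{8}/8! · (f^{(7)}(48) − f^{(7)}(10)) = −1/1209600 · (1.22643e-09 − 7.20000e-05) = 5.95228e-11.

S_4 ≈ 127.872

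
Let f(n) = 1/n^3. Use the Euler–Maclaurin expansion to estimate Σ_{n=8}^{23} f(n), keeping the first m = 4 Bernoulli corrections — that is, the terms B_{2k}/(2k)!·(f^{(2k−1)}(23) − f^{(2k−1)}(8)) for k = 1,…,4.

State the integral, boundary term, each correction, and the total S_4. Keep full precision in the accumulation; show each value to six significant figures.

S_4 ≈ 0.00794481

The integral term ∫_8^23 1/x^3 dx = 0.00686732.
Endpoint term: (f(8) + f(23))/2 = (0.00195312 + 8.21895e-05)/2 = 0.00101766.
Integral + boundary = 0.00788498.
k=1: B_{2}/(2)! × [f^{(1)}(23) − f^{(1)}(8)] = 1/12 × (-1.07204e-05 − (-0.000732422)) = 6.01418e-05.
Partial sum through k=1: 0.00794512.
k=2: B_{4}/(4)! × [f^{(3)}(23) − f^{(3)}(8)] = −1/720 × (-4.05307e-07 − (-0.000228882)) = -3.17329e-07.
Partial sum through k=2: 0.00794480.
k=3: B_{6}/(6)! × [f^{(5)}(23) − f^{(5)}(8)] = 1/30240 × (-3.21794e-08 − (-0.000150204)) = 4.96599e-09.
Partial sum through k=3: 0.00794481.
k=4: B_{8}/(8)! × [f^{(7)}(23) − f^{(7)}(8)] = −1/1209600 × (-4.37980e-09 − (-0.000168979)) = -1.39695e-10.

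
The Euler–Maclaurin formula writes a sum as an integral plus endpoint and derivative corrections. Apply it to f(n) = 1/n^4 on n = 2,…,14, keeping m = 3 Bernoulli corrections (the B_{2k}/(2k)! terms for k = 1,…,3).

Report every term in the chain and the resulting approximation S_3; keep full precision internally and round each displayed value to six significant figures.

S_3 ≈ 0.0823562

∫_2^14 1/x^4 dx evaluates to 0.0415452.
½[f(2) + f(14)] = ½[0.0625000 + 2.60308e-05] = 0.0312630.
Integral + boundary = 0.0728082.
k=1: B_{2}/(2)! × [f^{(1)}(14) − f^{(1)}(2)] = 1/12 × (-7.43738e-06 − (-0.125000)) = 0.0104160.
Partial sum through k=1: 0.0832243.
k=2: B_{4}/(4)! × [f^{(3)}(14) − f^{(3)}(2)] = −1/720 × (-1.13837e-06 − (-0.937500)) = -0.00130208.
Partial sum through k=2: 0.0819222.
k=3: B_{6}/(6)! × [f^{(5)}(14) − f^{(5)}(2)] = 1/30240 × (-3.25250e-07 − (-13.1250)) = 0.000434028.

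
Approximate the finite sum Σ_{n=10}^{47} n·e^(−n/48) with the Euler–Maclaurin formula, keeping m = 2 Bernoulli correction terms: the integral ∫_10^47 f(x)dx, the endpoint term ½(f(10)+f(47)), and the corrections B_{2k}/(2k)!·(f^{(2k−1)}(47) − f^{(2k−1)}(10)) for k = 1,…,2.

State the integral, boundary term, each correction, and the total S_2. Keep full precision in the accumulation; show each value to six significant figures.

S_2 ≈ 560.419

∫_10^47 x·e^(−x/48) dx evaluates to 547.585.
Boundary: ½(f(10) + f(47)) = ½(8.11936 + 17.6543) = 12.8868.
So far: 560.472.
Order-1 term: 1/12 · (0.00782550 − 0.642783) = -0.0529131.
Running total after k=1: 560.419.
Order-2 term: −1/720 · (0.000329459 − 0.000983792) = 9.08795e-07.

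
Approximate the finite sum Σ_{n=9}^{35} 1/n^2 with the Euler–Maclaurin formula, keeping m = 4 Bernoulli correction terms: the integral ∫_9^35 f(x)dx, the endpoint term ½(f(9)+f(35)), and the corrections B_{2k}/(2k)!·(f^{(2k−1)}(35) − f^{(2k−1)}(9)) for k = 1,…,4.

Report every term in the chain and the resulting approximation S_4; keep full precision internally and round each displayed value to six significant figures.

Integral: ∫_9^35 1/x^2 dx = 0.0825397.
Endpoint term: (f(9) + f(35))/2 = (0.0123457 + 0.000816327)/2 = 0.00658100.
Integral + boundary = 0.0891207.
Order-1 term: 1/12 · (-4.66472e-05 − (-0.00274348)) = 0.000224736.
After k=1: 0.0893454.
Order-2 term: −1/720 · (-4.56952e-07 − (-0.000406442)) = -5.63868e-07.
After k=2: 0.0893449.
Order-3 term: 1/30240 · (-1.11907e-08 − (-0.000150534)) = 4.97761e-09.
After k=3: 0.0893449.
Order-4 term: −1/1209600 · (-5.11574e-10 − (-0.000104073)) = -8.60387e-11.

S_4 ≈ 0.0893449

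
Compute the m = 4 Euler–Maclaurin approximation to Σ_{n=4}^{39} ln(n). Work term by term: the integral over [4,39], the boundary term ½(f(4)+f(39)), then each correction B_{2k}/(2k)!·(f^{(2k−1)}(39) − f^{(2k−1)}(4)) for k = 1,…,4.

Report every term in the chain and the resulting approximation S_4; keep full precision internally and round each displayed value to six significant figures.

The integral term ∫_4^39 ln(x) dx = 102.334.
½[f(4) + f(39)] = ½[1.38629 + 3.66356] = 2.52493.
So far: 104.859.
Order-1 term: 1/12 · (0.0256410 − 0.250000) = -0.0186966.
Running total after k=1: 104.840.
Order-2 term: −1/720 · (3.37160e-05 − 0.0312500) = 4.33559e-05.
Running total after k=2: 104.840.
Order-3 term: 1/30240 · (2.66004e-07 − 0.0234375) = -7.75041e-07.
Running total after k=3: 104.840.
Order-4 term: −1/1209600 · (5.24663e-09 − 0.0439453) = 3.63304e-08.

S_4 ≈ 104.840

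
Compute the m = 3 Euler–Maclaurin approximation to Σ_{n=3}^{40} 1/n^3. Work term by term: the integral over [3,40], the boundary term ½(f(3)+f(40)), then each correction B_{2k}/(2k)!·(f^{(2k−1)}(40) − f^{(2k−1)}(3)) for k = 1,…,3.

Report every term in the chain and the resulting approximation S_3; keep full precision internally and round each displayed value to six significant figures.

Integral: ∫_3^40 1/x^3 dx = 0.0552431.
½[f(3) + f(40)] = ½[0.0370370 + 1.56250e-05] = 0.0185263.
Running total after boundary: 0.0737694.
k=1: B_{2}/(2)! × [f^{(1)}(40) − f^{(1)}(3)] = 1/12 × (-1.17187e-06 − (-0.0370370)) = 0.00308632.
After k=1: 0.0768557.
k=2: B_{4}/(4)! × [f^{(3)}(40) − f^{(3)}(3)] = −1/720 × (-1.46484e-08 − (-0.0823045)) = -0.000114312.
After k=2: 0.0767414.
k=3: B_{6}/(6)! × [f^{(5)}(40) − f^{(5)}(3)] = 1/30240 × (-3.84521e-10 − (-0.384088)) = 1.27013e-05.

S_3 ≈ 0.0767541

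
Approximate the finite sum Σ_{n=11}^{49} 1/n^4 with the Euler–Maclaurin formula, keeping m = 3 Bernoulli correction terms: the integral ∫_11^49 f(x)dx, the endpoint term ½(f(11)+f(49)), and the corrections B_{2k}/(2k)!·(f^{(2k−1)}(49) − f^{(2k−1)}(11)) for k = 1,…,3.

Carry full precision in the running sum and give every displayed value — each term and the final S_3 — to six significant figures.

S_3 ≈ 0.000283902

∫_11^49 1/x^4 dx evaluates to 0.000247605.
Boundary: ½(f(11) + f(49)) = ½(6.83013e-05 + 1.73467e-07) = 3.42374e-05.
So far: 0.000281842.
Order-1 term: 1/12 · (-1.41605e-08 − (-2.48369e-05)) = 2.06856e-06.
Running total after k=1: 0.000283911.
Order-2 term: −1/720 · (-1.76933e-10 − (-6.15790e-06)) = -8.55239e-09.
Running total after k=2: 0.000283902.
Order-3 term: 1/30240 · (-4.12672e-12 − (-2.84994e-06)) = 9.42438e-11.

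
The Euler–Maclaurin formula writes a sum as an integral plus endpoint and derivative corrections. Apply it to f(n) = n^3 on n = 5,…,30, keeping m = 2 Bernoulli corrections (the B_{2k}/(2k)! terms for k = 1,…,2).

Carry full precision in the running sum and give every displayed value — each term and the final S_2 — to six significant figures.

S_2 ≈ 216125

The integral term ∫_5^30 x^3 dx = 202344.
½[f(5) + f(30)] = ½[125.000 + 27000.0] = 13562.5.
Integral + boundary = 215906.
Correction k=1: B_{2}/2! · (f^{(1)}(30) − f^{(1)}(5)) = 1/12 · (2700.00 − 75.0000) = 218.750.
After k=1: 216125.
Correction k=2: B_{4}/4! · (f^{(3)}(30) − f^{(3)}(5)) = −1/720 · (6.00000 − 6.00000) = 0.00000.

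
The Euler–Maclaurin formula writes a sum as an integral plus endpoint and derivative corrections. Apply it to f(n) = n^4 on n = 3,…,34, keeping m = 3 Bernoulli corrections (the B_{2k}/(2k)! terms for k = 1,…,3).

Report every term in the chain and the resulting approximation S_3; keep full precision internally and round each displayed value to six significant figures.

S_3 ≈ 9.76834e+06

The integral term ∫_3^34 x^4 dx = 9.08704e+06.
Boundary: ½(f(3) + f(34)) = ½(81.0000 + 1.33634e+06) = 668208.
So far: 9.75524e+06.
Correction k=1: B_{2}/2! · (f^{(1)}(34) − f^{(1)}(3)) = 1/12 · (157216 − 108.000) = 13092.3.
Running total after k=1: 9.76834e+06.
Correction k=2: B_{4}/4! · (f^{(3)}(34) − f^{(3)}(3)) = −1/720 · (816.000 − 72.0000) = -1.03333.
Running total after k=2: 9.76834e+06.
Correction k=3: B_{6}/6! · (f^{(5)}(34) − f^{(5)}(3)) = 1/30240 · (0.00000 − 0.00000) = 0.00000.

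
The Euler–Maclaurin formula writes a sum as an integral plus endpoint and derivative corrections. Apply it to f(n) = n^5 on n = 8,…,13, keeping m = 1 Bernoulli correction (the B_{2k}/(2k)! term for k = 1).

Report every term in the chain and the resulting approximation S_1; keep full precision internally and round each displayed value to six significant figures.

∫_8^13 x^5 dx evaluates to 760778.
Boundary: ½(f(8) + f(13)) = ½(32768.0 + 371293) = 202030.
Integral + boundary = 962808.
Order-1 term: 1/12 · (142805 − 20480.0) = 10193.8.

S_1 ≈ 973002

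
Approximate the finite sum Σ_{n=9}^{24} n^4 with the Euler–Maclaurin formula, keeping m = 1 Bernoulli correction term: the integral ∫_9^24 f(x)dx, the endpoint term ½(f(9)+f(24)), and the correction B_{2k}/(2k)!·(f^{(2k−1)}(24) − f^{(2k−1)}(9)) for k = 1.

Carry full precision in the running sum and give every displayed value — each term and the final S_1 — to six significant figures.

S_1 ≈ 1.75425e+06

∫_9^24 x^4 dx evaluates to 1.58072e+06.
Endpoint term: (f(9) + f(24))/2 = (6561.00 + 331776)/2 = 169168.
Integral + boundary = 1.74988e+06.
Order-1 term: 1/12 · (55296.0 − 2916.00) = 4365.00.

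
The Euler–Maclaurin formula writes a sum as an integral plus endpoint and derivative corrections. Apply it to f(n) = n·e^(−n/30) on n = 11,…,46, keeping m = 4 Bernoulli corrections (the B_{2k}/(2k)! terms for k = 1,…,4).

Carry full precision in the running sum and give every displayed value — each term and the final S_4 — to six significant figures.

S_4 ≈ 369.111

∫_11^46 x·e^(−x/30) dx evaluates to 360.382.
Boundary: ½(f(11) + f(46)) = ½(7.62345 + 9.92749) = 8.77547.
Integral + boundary = 369.157.
k=1: B_{2}/(2)! × [f^{(1)}(46) − f^{(1)}(11)] = 1/12 × (-0.115101 − 0.438926) = -0.0461689.
Running total after k=1: 369.111.
k=2: B_{4}/(4)! × [f^{(3)}(46) − f^{(3)}(11)] = −1/720 × (0.000351699 − 0.00202779) = 2.32790e-06.
Running total after k=2: 369.111.
k=3: B_{6}/(6)! × [f^{(5)}(46) − f^{(5)}(11)] = 1/30240 × (9.23653e-07 − 3.96431e-06) = -1.00551e-10.
Running total after k=3: 369.111.
k=4: B_{8}/(8)! × [f^{(7)}(46) − f^{(7)}(11)] = −1/1209600 × (1.61837e-09 − 6.30613e-09) = 3.87547e-15.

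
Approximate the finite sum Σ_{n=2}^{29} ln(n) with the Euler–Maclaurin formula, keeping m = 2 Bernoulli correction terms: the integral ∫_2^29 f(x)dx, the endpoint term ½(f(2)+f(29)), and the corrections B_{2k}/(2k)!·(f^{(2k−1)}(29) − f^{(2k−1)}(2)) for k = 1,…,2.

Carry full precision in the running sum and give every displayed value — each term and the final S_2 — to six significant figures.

S_2 ≈ 71.2571

Integral: ∫_2^29 ln(x) dx = 69.2653.
Endpoint term: (f(2) + f(29))/2 = (0.693147 + 3.36730)/2 = 2.03022.
So far: 71.2955.
Order-1 term: 1/12 · (0.0344828 − 0.500000) = -0.0387931.
After k=1: 71.2567.
Order-2 term: −1/720 · (8.20042e-05 − 0.250000) = 0.000347108.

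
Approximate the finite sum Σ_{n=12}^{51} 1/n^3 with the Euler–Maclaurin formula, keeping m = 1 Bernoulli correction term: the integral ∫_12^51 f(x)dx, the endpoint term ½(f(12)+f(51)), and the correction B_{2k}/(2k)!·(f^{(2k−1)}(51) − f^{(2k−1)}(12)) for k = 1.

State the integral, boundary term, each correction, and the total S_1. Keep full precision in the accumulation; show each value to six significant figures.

The integral term ∫_12^51 1/x^3 dx = 0.00327999.
Endpoint term: (f(12) + f(51))/2 = (0.000578704 + 7.53858e-06)/2 = 0.000293121.
Integral + boundary = 0.00357311.
Order-1 term: 1/12 · (-4.43446e-07 − (-0.000144676)) = 1.20194e-05.

S_1 ≈ 0.00358513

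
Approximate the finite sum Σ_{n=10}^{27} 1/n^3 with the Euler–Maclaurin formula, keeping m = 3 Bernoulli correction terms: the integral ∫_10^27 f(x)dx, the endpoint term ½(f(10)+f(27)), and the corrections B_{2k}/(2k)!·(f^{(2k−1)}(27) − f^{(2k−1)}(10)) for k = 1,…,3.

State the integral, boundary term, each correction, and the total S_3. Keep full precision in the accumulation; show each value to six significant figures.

S_3 ≈ 0.00486398

The integral term ∫_10^27 1/x^3 dx = 0.00431413.
½[f(10) + f(27)] = ½[0.00100000 + 5.08053e-05] = 0.000525403.
So far: 0.00483953.
k=1: B_{2}/(2)! × [f^{(1)}(27) − f^{(1)}(10)] = 1/12 × (-5.64503e-06 − (-0.000300000)) = 2.45296e-05.
Partial sum through k=1: 0.00486406.
k=2: B_{4}/(4)! × [f^{(3)}(27) − f^{(3)}(10)] = −1/720 × (-1.54870e-07 − (-6.00000e-05)) = -8.31182e-08.
Partial sum through k=2: 0.00486398.
k=3: B_{6}/(6)! × [f^{(5)}(27) − f^{(5)}(10)] = 1/30240 × (-8.92258e-09 − (-2.52000e-05)) = 8.33038e-10.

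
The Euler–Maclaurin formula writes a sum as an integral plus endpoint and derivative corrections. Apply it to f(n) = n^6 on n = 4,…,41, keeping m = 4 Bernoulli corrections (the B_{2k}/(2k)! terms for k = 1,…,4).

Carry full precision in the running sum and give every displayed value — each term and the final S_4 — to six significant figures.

The integral term ∫_4^41 x^6 dx = 2.78220e+10.
Boundary: ½(f(4) + f(41)) = ½(4096.00 + 4.75010e+09) = 2.37505e+09.
Integral + boundary = 3.01971e+10.
Order-1 term: 1/12 · (6.95137e+08 − 6144.00) = 5.79276e+07.
Running total after k=1: 3.02550e+10.
Order-2 term: −1/720 · (8.27052e+06 − 7680.00) = -11476.2.
Running total after k=2: 3.02550e+10.
Order-3 term: 1/30240 · (29520.0 − 2880.00) = 0.880952.
Running total after k=3: 3.02550e+10.
Order-4 term: −1/1209600 · (0.00000 − 0.00000) = 0.00000.

S_4 ≈ 3.02550e+10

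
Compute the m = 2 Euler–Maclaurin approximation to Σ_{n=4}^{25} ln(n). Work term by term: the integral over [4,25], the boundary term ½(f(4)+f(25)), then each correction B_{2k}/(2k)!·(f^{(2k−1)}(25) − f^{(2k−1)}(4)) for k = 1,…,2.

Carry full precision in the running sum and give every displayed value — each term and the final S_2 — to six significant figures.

The integral term ∫_4^25 ln(x) dx = 53.9267.
½[f(4) + f(25)] = ½[1.38629 + 3.21888] = 2.30259.
So far: 56.2293.
Order-1 term: 1/12 · (0.0400000 − 0.250000) = -0.0175000.
Partial sum through k=1: 56.2118.
Order-2 term: −1/720 · (0.000128000 − 0.0312500) = 4.32250e-05.

S_2 ≈ 56.2118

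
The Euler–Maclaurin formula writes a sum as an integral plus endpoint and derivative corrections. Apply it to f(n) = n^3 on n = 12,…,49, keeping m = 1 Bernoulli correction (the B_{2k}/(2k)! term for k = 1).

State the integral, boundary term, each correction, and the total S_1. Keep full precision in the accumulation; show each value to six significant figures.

∫_12^49 x^3 dx evaluates to 1.43602e+06.
Boundary: ½(f(12) + f(49)) = ½(1728.00 + 117649) = 59688.5.
Running total after boundary: 1.49570e+06.
Correction k=1: B_{2}/2! · (f^{(1)}(49) − f^{(1)}(12)) = 1/12 · (7203.00 − 432.000) = 564.250.

S_1 ≈ 1.49627e+06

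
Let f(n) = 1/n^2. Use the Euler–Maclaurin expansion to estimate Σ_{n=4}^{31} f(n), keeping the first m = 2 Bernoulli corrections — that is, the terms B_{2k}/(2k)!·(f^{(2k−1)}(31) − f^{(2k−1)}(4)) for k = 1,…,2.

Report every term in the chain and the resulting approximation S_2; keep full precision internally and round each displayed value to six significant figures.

Integral: ∫_4^31 1/x^2 dx = 0.217742.
Endpoint term: (f(4) + f(31))/2 = (0.0625000 + 0.00104058)/2 = 0.0317703.
Running total after boundary: 0.249512.
Correction k=1: B_{2}/2! · (f^{(1)}(31) − f^{(1)}(4)) = 1/12 · (-6.71344e-05 − (-0.0312500)) = 0.00259857.
Running total after k=1: 0.252111.
Correction k=2: B_{4}/4! · (f^{(3)}(31) − f^{(3)}(4)) = −1/720 · (-8.38306e-07 − (-0.0234375)) = -3.25509e-05.

S_2 ≈ 0.252078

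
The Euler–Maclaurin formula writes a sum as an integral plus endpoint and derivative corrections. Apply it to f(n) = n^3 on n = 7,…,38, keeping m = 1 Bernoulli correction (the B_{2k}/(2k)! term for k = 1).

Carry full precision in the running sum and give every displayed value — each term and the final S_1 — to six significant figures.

The integral term ∫_7^38 x^3 dx = 520684.
Boundary: ½(f(7) + f(38)) = ½(343.000 + 54872.0) = 27607.5.
Integral + boundary = 548291.
Correction k=1: B_{2}/2! · (f^{(1)}(38) − f^{(1)}(7)) = 1/12 · (4332.00 − 147.000) = 348.750.

S_1 ≈ 548640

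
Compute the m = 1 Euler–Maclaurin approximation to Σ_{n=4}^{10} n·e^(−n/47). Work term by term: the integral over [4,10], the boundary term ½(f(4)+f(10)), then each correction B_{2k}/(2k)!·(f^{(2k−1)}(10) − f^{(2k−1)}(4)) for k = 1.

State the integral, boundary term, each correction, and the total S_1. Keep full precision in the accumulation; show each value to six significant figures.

S_1 ≈ 41.7442

Integral: ∫_4^10 x·e^(−x/47) dx = 35.8827.
Boundary: ½(f(4) + f(10)) = ½(3.67366 + 8.08345) = 5.87856.
Running total after boundary: 41.7612.
Order-1 term: 1/12 · (0.636357 − 0.840252) = -0.0169912.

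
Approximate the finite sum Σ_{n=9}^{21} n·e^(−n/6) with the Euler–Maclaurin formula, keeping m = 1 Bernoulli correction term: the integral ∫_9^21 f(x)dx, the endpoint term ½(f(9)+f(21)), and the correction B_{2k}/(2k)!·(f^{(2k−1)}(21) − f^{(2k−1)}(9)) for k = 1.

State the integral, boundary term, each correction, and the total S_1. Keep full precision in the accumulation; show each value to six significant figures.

S_1 ≈ 16.5139

The integral term ∫_9^21 x·e^(−x/6) dx = 15.1897.
Endpoint term: (f(9) + f(21))/2 = (2.00817 + 0.634145)/2 = 1.32116.
Running total after boundary: 16.5109.
Order-1 term: 1/12 · (-0.0754935 − (-0.111565)) = 0.00300597.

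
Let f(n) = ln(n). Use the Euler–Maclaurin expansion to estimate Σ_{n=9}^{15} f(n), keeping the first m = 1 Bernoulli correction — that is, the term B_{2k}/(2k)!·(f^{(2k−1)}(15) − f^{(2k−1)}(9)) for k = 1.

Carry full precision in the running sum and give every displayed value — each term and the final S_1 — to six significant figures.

S_1 ≈ 17.2947

Integral: ∫_9^15 ln(x) dx = 14.8457.
½[f(9) + f(15)] = ½[2.19722 + 2.70805] = 2.45264.
So far: 17.2984.
k=1: B_{2}/(2)! × [f^{(1)}(15) − f^{(1)}(9)] = 1/12 × (0.0666667 − 0.111111) = -0.00370370.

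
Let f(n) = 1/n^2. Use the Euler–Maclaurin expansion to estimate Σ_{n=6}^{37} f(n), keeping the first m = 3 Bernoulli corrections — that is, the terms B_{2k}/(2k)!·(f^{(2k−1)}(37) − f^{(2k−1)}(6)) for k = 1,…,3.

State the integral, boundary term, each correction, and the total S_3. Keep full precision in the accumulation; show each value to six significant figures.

Integral: ∫_6^37 1/x^2 dx = 0.139640.
Boundary: ½(f(6) + f(37)) = ½(0.0277778 + 0.000730460) = 0.0142541.
Integral + boundary = 0.153894.
k=1: B_{2}/(2)! × [f^{(1)}(37) − f^{(1)}(6)] = 1/12 × (-3.94843e-05 − (-0.00925926)) = 0.000768315.
Running total after k=1: 0.154662.
k=2: B_{4}/(4)! × [f^{(3)}(37) − f^{(3)}(6)] = −1/720 × (-3.46101e-07 − (-0.00308642)) = -4.28621e-06.
Running total after k=2: 0.154658.
k=3: B_{6}/(6)! × [f^{(5)}(37) − f^{(5)}(6)] = 1/30240 × (-7.58439e-09 − (-0.00257202)) = 8.50532e-08.

S_3 ≈ 0.154658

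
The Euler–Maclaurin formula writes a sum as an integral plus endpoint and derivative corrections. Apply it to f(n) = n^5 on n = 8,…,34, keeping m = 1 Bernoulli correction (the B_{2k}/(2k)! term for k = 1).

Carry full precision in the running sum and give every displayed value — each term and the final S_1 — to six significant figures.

S_1 ≈ 2.80713e+08

The integral term ∫_8^34 x^5 dx = 2.57424e+08.
½[f(8) + f(34)] = ½[32768.0 + 4.54354e+07] = 2.27341e+07.
So far: 2.80158e+08.
k=1: B_{2}/(2)! × [f^{(1)}(34) − f^{(1)}(8)] = 1/12 × (6.68168e+06 − 20480.0) = 555100.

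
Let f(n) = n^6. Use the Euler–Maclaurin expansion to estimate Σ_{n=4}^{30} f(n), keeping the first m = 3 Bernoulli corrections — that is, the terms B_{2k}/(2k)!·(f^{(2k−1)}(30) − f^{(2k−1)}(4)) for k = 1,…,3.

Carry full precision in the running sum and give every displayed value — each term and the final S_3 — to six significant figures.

S_3 ≈ 3.50093e+09

Integral: ∫_4^30 x^6 dx = 3.12428e+09.
Endpoint term: (f(4) + f(30))/2 = (4096.00 + 7.29000e+08)/2 = 3.64502e+08.
Running total after boundary: 3.48879e+09.
Correction k=1: B_{2}/2! · (f^{(1)}(30) − f^{(1)}(4)) = 1/12 · (1.45800e+08 − 6144.00) = 1.21495e+07.
Running total after k=1: 3.50093e+09.
Correction k=2: B_{4}/4! · (f^{(3)}(30) − f^{(3)}(4)) = −1/720 · (3.24000e+06 − 7680.00) = -4489.33.
Running total after k=2: 3.50093e+09.
Correction k=3: B_{6}/6! · (f^{(5)}(30) − f^{(5)}(4)) = 1/30240 · (21600.0 − 2880.00) = 0.619048.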